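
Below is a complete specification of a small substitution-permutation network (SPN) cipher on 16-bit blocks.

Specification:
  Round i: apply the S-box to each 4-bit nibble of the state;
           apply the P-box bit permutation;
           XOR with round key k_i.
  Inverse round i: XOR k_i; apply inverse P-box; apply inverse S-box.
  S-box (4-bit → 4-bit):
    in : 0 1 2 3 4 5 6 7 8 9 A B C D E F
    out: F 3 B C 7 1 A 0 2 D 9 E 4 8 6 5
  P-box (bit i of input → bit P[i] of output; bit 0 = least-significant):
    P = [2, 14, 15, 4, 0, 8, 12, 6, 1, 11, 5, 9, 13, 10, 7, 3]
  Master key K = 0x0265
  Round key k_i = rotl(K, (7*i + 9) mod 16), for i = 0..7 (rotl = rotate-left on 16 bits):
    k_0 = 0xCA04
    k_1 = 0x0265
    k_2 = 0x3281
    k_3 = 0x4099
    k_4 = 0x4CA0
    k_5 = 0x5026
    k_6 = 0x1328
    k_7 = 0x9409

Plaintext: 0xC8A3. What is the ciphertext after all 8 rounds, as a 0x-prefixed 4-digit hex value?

s_0 = plaintext = 0xC8A3
s_1 = Round(s_0, k_0) = 0x42D5
s_2 = Round(s_1, k_1) = 0x2CA3
s_3 = Round(s_2, k_2) = 0x96F8
s_4 = Round(s_3, k_3) = 0x3A10
s_5 = Round(s_4, k_4) = 0x8F3F
s_6 = Round(s_5, k_5) = 0xC440
s_7 = Round(s_6, k_6) = 0xCA9F
s_8 = Round(s_7, k_7) = 0x06CE

0x06CE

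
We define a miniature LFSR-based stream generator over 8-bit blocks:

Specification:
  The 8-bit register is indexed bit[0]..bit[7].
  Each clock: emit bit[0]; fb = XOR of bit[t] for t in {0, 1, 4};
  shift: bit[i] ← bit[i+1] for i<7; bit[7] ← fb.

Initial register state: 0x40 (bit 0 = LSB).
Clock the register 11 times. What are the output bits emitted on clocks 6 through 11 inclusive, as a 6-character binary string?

010001

reg_0 = 0x40
clock 1: out=0, reg = 0x20
clock 2: out=0, reg = 0x10
clock 3: out=0, reg = 0x88
clock 4: out=0, reg = 0x44
clock 5: out=0, reg = 0x22
clock 6: out=0, reg = 0x91
clock 7: out=1, reg = 0x48
clock 8: out=0, reg = 0x24
clock 9: out=0, reg = 0x12
clock 10: out=0, reg = 0x09
clock 11: out=1, reg = 0x84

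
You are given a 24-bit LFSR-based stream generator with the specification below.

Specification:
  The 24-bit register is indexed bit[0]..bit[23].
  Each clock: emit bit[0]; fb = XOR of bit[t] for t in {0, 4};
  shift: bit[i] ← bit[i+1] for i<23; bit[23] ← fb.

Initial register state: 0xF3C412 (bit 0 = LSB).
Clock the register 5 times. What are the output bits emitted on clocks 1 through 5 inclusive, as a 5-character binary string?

01001

reg_0 = 0xF3C412
clock 1: out=0, reg = 0xF9E209
clock 2: out=1, reg = 0xFCF104
clock 3: out=0, reg = 0x7E7882
clock 4: out=0, reg = 0x3F3C41
clock 5: out=1, reg = 0x9F9E20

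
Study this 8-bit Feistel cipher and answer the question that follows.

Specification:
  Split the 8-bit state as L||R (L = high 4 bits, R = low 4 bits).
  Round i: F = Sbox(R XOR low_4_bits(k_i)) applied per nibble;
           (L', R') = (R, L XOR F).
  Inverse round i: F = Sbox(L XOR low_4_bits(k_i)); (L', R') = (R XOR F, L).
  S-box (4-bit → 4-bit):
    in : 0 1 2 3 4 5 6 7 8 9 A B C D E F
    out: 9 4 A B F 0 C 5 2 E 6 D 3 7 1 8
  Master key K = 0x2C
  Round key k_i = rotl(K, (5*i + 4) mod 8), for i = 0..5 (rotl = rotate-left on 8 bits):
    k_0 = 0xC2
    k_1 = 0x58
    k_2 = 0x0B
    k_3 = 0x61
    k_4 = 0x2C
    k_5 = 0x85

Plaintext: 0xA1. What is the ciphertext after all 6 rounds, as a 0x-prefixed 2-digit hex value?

s_0 = plaintext = 0xA1
s_1 = Round(s_0, k_0) = 0x11
s_2 = Round(s_1, k_1) = 0x1F
s_3 = Round(s_2, k_2) = 0xFE
s_4 = Round(s_3, k_3) = 0xE7
s_5 = Round(s_4, k_4) = 0x73
s_6 = Round(s_5, k_5) = 0x3B

0x3B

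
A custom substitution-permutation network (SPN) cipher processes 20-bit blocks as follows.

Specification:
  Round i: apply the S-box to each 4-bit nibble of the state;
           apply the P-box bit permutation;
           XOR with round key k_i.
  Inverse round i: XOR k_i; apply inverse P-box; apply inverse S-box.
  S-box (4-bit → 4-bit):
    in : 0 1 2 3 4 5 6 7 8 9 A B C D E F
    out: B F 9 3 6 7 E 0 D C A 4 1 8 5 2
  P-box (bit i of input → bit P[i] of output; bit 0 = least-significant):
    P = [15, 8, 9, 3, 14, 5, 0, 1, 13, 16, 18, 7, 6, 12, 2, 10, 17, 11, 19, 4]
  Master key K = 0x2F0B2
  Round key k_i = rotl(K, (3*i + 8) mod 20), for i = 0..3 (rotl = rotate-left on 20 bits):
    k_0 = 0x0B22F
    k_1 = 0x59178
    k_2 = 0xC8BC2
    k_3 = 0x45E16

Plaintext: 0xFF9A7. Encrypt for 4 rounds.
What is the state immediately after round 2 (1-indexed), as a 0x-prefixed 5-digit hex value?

s_0 = plaintext = 0xFF9A7
s_1 = Round(s_0, k_0) = 0x4AA8D
s_2 = Round(s_1, k_1) = 0xCCDF3
s_3 = Round(s_2, k_2) = 0xE0A22
s_4 = Round(s_3, k_3) = 0xF8ADC

0xCCDF3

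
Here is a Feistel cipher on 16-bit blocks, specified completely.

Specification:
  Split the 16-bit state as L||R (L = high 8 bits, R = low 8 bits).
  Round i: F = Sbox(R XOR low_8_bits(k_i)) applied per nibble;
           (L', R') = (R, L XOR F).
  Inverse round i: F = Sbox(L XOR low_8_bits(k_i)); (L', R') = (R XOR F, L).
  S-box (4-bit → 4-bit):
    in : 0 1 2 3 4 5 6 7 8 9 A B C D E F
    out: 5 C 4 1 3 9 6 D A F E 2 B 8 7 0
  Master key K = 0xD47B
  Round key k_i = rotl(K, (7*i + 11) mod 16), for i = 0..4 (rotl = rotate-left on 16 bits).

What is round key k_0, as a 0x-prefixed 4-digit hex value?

K = 0xD47B
k_0 = rotl(K, (7*0+11) mod 16) = rotl(K, 11) = 0xDEA3

0xDEA3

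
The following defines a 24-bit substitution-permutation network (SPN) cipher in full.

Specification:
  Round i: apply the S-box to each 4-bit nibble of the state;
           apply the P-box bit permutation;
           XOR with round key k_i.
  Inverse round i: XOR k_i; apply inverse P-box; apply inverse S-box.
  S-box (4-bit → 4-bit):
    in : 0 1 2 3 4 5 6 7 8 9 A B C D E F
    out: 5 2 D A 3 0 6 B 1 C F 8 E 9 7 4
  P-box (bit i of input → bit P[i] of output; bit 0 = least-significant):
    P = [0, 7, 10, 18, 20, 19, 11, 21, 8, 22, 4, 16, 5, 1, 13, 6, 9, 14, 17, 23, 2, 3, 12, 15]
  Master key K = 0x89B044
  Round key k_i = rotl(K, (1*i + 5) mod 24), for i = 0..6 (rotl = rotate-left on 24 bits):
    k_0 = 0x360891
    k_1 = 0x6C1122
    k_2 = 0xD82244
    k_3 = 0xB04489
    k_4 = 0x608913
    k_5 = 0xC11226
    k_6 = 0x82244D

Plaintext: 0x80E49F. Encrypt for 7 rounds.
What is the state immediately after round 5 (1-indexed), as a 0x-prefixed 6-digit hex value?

0x4984AB

s_0 = plaintext = 0x80E49F
s_1 = Round(s_0, k_0) = 0x5427B7
s_2 = Round(s_1, k_1) = 0x0972C3
s_3 = Round(s_2, k_2) = 0x773BB2
s_4 = Round(s_3, k_3) = 0x1582C6
s_5 = Round(s_4, k_4) = 0x4984AB
s_6 = Round(s_5, k_5) = 0x3F1B0A
s_7 = Round(s_6, k_6) = 0x95A8C6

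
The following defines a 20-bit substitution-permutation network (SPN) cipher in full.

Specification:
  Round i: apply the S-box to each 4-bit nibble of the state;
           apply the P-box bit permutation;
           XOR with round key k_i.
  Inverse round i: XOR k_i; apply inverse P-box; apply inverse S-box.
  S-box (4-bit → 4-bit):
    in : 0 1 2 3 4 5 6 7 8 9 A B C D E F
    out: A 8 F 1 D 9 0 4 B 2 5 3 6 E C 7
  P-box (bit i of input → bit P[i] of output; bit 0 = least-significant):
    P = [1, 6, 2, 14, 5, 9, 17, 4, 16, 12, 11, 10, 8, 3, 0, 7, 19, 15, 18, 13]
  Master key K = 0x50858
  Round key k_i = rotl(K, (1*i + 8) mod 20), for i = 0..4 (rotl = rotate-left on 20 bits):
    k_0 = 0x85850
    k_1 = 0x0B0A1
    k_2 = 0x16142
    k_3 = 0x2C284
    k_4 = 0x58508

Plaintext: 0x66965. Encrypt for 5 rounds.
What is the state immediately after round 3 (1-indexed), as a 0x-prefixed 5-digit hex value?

0x0ECB5

s_0 = plaintext = 0x66965
s_1 = Round(s_0, k_0) = 0x80852
s_2 = Round(s_1, k_1) = 0x9445F
s_3 = Round(s_2, k_2) = 0x0ECB5
s_4 = Round(s_3, k_3) = 0x23827
s_5 = Round(s_4, k_4) = 0xA323C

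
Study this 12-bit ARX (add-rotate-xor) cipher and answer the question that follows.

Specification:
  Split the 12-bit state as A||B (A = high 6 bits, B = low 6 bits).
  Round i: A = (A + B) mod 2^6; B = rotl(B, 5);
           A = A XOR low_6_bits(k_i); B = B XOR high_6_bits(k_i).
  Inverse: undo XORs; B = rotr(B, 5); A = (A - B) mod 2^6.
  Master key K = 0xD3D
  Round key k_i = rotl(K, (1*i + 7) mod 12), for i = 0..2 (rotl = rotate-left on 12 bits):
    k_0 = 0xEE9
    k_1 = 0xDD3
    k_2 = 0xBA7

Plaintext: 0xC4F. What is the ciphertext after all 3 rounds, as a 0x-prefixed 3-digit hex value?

0xA12

s_0 = plaintext = 0xC4F
s_1 = Round(s_0, k_0) = 0xA5C
s_2 = Round(s_1, k_1) = 0x5B9
s_3 = Round(s_2, k_2) = 0xA12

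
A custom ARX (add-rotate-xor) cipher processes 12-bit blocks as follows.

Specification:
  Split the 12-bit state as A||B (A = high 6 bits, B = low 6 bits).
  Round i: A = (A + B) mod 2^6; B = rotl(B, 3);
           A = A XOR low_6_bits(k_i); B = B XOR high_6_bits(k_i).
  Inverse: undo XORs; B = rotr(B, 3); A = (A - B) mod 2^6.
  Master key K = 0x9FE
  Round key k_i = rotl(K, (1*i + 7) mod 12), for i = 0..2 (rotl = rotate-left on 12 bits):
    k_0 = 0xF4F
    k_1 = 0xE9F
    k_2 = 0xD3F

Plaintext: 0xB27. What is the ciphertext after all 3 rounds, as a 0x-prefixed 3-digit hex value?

0x2E2

s_0 = plaintext = 0xB27
s_1 = Round(s_0, k_0) = 0x701
s_2 = Round(s_1, k_1) = 0x0B2
s_3 = Round(s_2, k_2) = 0x2E2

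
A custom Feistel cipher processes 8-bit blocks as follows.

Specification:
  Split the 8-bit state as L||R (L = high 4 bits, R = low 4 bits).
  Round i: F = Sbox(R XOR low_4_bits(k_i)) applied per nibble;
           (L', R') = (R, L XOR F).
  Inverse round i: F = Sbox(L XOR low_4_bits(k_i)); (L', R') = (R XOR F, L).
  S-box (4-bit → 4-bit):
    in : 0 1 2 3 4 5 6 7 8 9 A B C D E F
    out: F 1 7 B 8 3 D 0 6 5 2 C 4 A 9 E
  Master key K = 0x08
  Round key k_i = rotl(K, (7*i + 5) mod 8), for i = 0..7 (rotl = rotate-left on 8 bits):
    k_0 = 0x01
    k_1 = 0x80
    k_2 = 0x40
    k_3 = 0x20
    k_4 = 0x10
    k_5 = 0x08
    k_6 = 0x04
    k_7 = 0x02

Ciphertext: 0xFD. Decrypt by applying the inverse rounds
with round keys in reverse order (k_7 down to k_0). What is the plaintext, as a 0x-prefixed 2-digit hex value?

0xBE

s_0 = ciphertext = 0xFD
s_1 = InvRound(s_0, k_7) = 0x7F
s_2 = InvRound(s_1, k_6) = 0x47
s_3 = InvRound(s_2, k_5) = 0x34
s_4 = InvRound(s_3, k_4) = 0xF3
s_5 = InvRound(s_4, k_3) = 0xDF
s_6 = InvRound(s_5, k_2) = 0x5D
s_7 = InvRound(s_6, k_1) = 0xE5
s_8 = InvRound(s_7, k_0) = 0xBE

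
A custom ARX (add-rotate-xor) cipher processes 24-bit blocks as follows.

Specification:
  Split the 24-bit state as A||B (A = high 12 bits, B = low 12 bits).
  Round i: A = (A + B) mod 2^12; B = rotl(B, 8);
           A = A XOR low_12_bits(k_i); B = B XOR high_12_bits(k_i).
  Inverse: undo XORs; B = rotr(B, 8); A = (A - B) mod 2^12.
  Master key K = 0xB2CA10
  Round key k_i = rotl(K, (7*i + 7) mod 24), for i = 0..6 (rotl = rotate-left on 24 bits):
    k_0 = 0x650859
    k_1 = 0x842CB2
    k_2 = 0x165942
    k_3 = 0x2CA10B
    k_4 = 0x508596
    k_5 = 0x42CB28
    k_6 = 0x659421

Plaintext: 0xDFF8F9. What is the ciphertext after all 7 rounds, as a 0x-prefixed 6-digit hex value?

s_0 = plaintext = 0xDFF8F9
s_1 = Round(s_0, k_0) = 0xEA1FDF
s_2 = Round(s_1, k_1) = 0x2327BF
s_3 = Round(s_2, k_2) = 0x0B3E1E
s_4 = Round(s_3, k_3) = 0xFDAC2B
s_5 = Round(s_4, k_4) = 0x993ECA
s_6 = Round(s_5, k_5) = 0x375EC0
s_7 = Round(s_6, k_6) = 0x6146B5

0x6146B5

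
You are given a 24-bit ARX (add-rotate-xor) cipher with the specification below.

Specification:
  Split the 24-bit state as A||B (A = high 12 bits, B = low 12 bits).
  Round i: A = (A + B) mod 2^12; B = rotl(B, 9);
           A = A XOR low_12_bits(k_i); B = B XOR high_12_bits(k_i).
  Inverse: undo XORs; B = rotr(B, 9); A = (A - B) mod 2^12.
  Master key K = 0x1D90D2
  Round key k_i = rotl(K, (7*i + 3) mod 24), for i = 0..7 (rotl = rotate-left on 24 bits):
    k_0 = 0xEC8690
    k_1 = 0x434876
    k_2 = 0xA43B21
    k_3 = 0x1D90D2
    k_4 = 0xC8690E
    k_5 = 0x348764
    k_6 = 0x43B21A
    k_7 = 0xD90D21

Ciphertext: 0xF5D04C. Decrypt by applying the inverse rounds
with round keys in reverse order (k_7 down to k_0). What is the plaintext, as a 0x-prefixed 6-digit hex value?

s_0 = ciphertext = 0xF5D04C
s_1 = InvRound(s_0, k_7) = 0x396EE6
s_2 = InvRound(s_1, k_6) = 0xA9F6ED
s_3 = InvRound(s_2, k_5) = 0x0D1D2A
s_4 = InvRound(s_3, k_4) = 0xC7FD60
s_5 = InvRound(s_4, k_3) = 0x6DF5CE
s_6 = InvRound(s_5, k_2) = 0x18FC6F
s_7 = InvRound(s_6, k_1) = 0x71D2DC
s_8 = InvRound(s_7, k_0) = 0x0E70A6

0x0E70A6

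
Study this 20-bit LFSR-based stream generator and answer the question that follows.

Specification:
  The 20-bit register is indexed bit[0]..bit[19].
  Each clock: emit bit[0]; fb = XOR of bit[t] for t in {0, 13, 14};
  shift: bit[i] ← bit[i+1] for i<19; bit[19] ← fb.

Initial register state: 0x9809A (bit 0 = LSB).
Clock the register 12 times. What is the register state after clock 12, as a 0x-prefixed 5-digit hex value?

0x4F098

reg_0 = 0x9809A
clock 1: out=0, reg = 0x4C04D
clock 2: out=1, reg = 0x26026
clock 3: out=0, reg = 0x13013
clock 4: out=1, reg = 0x09809
clock 5: out=1, reg = 0x84C04
clock 6: out=0, reg = 0xC2602
clock 7: out=0, reg = 0xE1301
clock 8: out=1, reg = 0xF0980
clock 9: out=0, reg = 0x784C0
clock 10: out=0, reg = 0x3C260
clock 11: out=0, reg = 0x9E130
clock 12: out=0, reg = 0x4F098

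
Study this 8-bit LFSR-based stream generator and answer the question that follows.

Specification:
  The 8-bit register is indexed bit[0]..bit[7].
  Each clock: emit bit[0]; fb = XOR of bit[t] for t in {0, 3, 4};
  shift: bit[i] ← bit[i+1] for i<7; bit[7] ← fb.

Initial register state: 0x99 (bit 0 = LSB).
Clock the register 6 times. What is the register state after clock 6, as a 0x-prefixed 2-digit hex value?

reg_0 = 0x99
clock 1: out=1, reg = 0xCC
clock 2: out=0, reg = 0xE6
clock 3: out=0, reg = 0x73
clock 4: out=1, reg = 0x39
clock 5: out=1, reg = 0x9C
clock 6: out=0, reg = 0x4E

0x4E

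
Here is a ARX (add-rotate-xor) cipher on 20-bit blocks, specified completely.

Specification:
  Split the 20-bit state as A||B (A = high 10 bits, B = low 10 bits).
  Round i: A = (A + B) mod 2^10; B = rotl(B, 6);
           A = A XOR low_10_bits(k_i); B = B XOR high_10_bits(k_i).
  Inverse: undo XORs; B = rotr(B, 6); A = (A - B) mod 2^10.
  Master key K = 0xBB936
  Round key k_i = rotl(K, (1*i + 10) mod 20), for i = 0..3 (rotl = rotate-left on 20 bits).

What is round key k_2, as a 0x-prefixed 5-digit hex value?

K = 0xBB936
k_0 = rotl(K, (1*0+10) mod 20) = rotl(K, 10) = 0x4DAEE
k_1 = rotl(K, (1*1+10) mod 20) = rotl(K, 11) = 0x9B5DC
k_2 = rotl(K, (1*2+10) mod 20) = rotl(K, 12) = 0x36BB9

0x36BB9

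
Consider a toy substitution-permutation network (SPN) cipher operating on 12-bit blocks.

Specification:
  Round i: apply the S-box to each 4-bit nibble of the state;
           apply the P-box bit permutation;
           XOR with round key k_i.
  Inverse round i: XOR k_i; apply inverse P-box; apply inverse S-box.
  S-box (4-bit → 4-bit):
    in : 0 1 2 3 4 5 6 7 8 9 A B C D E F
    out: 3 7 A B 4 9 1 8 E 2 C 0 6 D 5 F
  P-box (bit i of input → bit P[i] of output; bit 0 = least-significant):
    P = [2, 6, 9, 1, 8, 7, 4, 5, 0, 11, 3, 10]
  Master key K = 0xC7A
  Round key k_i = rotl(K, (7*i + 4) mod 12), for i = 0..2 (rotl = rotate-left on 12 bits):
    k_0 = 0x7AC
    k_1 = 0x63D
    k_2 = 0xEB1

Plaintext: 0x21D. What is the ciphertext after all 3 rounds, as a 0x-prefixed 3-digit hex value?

0x633

s_0 = plaintext = 0x21D
s_1 = Round(s_0, k_0) = 0x83A
s_2 = Round(s_1, k_1) = 0x997
s_3 = Round(s_2, k_2) = 0x633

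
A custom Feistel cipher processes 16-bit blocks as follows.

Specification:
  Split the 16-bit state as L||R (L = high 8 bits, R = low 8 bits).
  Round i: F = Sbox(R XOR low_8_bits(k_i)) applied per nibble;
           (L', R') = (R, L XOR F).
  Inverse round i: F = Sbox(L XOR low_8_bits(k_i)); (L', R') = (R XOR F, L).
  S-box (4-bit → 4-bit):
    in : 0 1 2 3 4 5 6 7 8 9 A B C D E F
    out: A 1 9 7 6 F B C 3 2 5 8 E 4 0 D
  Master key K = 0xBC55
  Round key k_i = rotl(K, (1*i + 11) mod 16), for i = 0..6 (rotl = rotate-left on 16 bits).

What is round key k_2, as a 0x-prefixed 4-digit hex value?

K = 0xBC55
k_0 = rotl(K, (1*0+11) mod 16) = rotl(K, 11) = 0xADE2
k_1 = rotl(K, (1*1+11) mod 16) = rotl(K, 12) = 0x5BC5
k_2 = rotl(K, (1*2+11) mod 16) = rotl(K, 13) = 0xB78A

0xB78A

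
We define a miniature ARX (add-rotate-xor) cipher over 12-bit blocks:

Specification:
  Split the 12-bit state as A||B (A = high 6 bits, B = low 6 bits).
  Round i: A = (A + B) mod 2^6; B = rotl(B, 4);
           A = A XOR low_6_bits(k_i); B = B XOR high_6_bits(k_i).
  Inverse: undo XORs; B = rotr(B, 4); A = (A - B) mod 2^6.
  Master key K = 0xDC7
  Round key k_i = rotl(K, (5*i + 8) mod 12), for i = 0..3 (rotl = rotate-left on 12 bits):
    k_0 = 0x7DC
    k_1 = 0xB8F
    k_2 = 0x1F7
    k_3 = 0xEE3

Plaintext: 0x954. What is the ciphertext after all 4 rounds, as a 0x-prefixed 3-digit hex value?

s_0 = plaintext = 0x954
s_1 = Round(s_0, k_0) = 0x95A
s_2 = Round(s_1, k_1) = 0xC08
s_3 = Round(s_2, k_2) = 0x3C5
s_4 = Round(s_3, k_3) = 0xDEA

0xDEA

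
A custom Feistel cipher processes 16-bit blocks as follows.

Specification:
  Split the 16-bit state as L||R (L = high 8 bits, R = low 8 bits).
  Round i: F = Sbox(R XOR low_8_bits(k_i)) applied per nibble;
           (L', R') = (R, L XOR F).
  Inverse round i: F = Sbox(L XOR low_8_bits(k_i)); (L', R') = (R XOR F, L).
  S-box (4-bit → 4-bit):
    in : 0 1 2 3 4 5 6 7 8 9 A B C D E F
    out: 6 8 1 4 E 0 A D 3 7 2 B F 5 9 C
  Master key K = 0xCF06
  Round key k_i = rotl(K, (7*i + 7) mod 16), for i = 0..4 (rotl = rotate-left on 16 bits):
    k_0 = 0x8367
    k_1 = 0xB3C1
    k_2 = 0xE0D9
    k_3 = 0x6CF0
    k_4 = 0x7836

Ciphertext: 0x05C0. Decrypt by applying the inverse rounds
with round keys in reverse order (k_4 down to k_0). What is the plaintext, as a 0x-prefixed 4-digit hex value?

s_0 = ciphertext = 0x05C0
s_1 = InvRound(s_0, k_4) = 0x8405
s_2 = InvRound(s_1, k_3) = 0xDB84
s_3 = InvRound(s_2, k_2) = 0xE5DB
s_4 = InvRound(s_3, k_1) = 0xC5E5
s_5 = InvRound(s_4, k_0) = 0xC4C5

0xC4C5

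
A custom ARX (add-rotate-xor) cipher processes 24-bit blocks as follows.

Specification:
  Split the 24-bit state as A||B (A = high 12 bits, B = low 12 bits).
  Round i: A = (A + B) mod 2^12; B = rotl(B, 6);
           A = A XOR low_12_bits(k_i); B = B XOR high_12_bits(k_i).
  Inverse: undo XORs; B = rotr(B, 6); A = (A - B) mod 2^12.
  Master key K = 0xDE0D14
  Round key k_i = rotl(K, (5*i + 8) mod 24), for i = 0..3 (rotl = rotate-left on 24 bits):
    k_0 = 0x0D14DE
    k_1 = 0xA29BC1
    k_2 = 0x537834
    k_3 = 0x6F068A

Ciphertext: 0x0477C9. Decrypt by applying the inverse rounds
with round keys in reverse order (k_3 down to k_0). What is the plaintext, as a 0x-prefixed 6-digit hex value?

0xFA1287

s_0 = ciphertext = 0x0477C9
s_1 = InvRound(s_0, k_3) = 0x889E44
s_2 = InvRound(s_1, k_2) = 0x3D0CED
s_3 = InvRound(s_2, k_1) = 0x6F611B
s_4 = InvRound(s_3, k_0) = 0xFA1287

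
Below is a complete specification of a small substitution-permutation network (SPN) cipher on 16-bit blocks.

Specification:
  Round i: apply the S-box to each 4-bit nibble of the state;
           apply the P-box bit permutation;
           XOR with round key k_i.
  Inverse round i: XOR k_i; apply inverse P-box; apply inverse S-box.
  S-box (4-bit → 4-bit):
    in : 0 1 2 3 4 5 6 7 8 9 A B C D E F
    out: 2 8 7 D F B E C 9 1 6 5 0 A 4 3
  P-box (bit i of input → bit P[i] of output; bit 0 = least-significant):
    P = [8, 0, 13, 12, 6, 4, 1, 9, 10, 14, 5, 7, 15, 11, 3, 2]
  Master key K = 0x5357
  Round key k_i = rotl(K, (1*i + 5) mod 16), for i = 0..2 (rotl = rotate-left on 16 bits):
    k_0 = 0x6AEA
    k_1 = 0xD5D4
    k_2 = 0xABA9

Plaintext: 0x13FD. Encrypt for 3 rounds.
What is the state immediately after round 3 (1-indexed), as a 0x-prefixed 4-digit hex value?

0xE25D

s_0 = plaintext = 0x13FD
s_1 = Round(s_0, k_0) = 0x7E1F
s_2 = Round(s_1, k_1) = 0xD6F9
s_3 = Round(s_2, k_2) = 0xE25D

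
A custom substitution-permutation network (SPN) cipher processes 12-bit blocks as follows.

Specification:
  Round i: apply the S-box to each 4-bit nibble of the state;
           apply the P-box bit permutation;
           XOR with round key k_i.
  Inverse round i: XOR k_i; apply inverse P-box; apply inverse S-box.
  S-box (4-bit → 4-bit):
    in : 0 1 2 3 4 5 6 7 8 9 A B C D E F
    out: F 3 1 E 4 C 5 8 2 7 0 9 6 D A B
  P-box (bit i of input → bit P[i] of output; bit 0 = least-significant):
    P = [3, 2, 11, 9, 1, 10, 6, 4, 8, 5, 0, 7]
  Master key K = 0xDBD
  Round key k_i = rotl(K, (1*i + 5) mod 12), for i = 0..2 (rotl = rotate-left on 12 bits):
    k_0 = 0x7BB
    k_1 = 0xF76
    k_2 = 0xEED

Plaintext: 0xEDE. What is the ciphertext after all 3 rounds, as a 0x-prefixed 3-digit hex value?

s_0 = plaintext = 0xEDE
s_1 = Round(s_0, k_0) = 0x54D
s_2 = Round(s_1, k_1) = 0x5BF
s_3 = Round(s_2, k_2) = 0xC72

0xC72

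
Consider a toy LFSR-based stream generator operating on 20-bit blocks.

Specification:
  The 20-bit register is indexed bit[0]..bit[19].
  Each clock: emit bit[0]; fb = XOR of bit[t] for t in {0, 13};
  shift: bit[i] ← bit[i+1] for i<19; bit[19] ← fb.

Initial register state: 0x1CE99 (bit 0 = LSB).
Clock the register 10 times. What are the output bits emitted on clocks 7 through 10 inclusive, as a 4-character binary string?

reg_0 = 0x1CE99
clock 1: out=1, reg = 0x8E74C
clock 2: out=0, reg = 0xC73A6
clock 3: out=0, reg = 0xE39D3
clock 4: out=1, reg = 0x71CE9
clock 5: out=1, reg = 0xB8E74
clock 6: out=0, reg = 0x5C73A
clock 7: out=0, reg = 0x2E39D
clock 8: out=1, reg = 0x171CE
clock 9: out=0, reg = 0x8B8E7
clock 10: out=1, reg = 0x45C73

0101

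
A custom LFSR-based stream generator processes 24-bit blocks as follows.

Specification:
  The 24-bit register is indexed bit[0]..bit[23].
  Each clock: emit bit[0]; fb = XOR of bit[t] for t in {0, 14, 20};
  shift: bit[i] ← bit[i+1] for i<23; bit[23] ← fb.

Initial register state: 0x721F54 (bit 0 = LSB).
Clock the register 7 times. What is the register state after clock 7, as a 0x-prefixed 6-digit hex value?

0x56E43E

reg_0 = 0x721F54
clock 1: out=0, reg = 0xB90FAA
clock 2: out=0, reg = 0xDC87D5
clock 3: out=1, reg = 0x6E43EA
clock 4: out=0, reg = 0xB721F5
clock 5: out=1, reg = 0x5B90FA
clock 6: out=0, reg = 0xADC87D
clock 7: out=1, reg = 0x56E43E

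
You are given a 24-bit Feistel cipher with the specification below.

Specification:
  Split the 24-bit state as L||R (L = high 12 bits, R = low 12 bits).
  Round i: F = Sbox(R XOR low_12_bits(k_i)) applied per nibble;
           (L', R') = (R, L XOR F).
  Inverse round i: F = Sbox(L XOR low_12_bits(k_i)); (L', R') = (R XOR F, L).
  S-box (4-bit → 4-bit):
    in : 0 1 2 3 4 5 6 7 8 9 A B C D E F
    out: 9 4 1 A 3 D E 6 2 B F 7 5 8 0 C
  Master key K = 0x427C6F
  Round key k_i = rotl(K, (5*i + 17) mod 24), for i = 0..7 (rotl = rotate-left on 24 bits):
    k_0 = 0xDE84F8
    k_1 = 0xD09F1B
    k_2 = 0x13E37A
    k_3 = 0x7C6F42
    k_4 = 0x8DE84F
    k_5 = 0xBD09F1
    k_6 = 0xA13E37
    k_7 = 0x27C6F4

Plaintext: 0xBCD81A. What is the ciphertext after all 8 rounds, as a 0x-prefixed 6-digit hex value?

0x83B42C

s_0 = plaintext = 0xBCD81A
s_1 = Round(s_0, k_0) = 0x81AECC
s_2 = Round(s_1, k_1) = 0xECCC9C
s_3 = Round(s_2, k_2) = 0xC9C2C2
s_4 = Round(s_3, k_3) = 0x2C24B5
s_5 = Round(s_4, k_4) = 0x4B570D
s_6 = Round(s_5, k_5) = 0x70D470
s_7 = Round(s_6, k_6) = 0x47083B
s_8 = Round(s_7, k_7) = 0x83B42C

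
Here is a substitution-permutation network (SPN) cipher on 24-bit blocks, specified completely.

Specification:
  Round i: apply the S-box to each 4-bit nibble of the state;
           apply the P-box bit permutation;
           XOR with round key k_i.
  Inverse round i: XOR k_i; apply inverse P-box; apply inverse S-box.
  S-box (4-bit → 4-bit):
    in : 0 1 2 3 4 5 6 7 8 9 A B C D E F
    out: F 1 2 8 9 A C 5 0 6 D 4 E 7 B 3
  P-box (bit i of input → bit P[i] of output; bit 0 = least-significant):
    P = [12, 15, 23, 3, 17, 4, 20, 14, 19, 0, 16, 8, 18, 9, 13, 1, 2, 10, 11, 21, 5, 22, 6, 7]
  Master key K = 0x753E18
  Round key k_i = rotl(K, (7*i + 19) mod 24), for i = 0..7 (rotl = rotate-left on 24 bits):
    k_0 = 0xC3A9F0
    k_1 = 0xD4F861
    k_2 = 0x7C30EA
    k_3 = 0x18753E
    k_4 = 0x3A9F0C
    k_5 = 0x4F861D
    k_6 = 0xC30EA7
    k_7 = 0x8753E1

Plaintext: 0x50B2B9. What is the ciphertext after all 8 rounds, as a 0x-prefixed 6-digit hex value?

s_0 = plaintext = 0x50B2B9
s_1 = Round(s_0, k_0) = 0x330575
s_2 = Round(s_1, k_1) = 0xE25BEA
s_3 = Round(s_2, k_2) = 0xBF6650
s_4 = Round(s_3, k_3) = 0x998060
s_5 = Round(s_4, k_4) = 0xE34245
s_6 = Round(s_5, k_5) = 0x2946B6
s_7 = Round(s_6, k_6) = 0x1603AD
s_8 = Round(s_7, k_7) = 0x31A8C3

0x31A8C3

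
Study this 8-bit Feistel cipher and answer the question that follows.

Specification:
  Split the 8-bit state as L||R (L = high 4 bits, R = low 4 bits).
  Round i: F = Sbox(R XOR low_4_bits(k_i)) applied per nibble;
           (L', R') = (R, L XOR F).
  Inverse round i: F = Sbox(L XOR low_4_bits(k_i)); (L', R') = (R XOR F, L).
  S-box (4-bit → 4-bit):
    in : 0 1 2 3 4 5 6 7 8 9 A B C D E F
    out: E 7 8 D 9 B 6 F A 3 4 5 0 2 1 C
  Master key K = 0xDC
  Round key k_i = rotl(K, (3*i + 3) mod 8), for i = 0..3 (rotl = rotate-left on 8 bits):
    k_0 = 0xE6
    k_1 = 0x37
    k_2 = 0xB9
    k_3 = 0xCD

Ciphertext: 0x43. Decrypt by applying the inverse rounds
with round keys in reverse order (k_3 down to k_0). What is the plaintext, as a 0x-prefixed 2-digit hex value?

s_0 = ciphertext = 0x43
s_1 = InvRound(s_0, k_3) = 0x04
s_2 = InvRound(s_1, k_2) = 0x70
s_3 = InvRound(s_2, k_1) = 0xE7
s_4 = InvRound(s_3, k_0) = 0xDE

0xDE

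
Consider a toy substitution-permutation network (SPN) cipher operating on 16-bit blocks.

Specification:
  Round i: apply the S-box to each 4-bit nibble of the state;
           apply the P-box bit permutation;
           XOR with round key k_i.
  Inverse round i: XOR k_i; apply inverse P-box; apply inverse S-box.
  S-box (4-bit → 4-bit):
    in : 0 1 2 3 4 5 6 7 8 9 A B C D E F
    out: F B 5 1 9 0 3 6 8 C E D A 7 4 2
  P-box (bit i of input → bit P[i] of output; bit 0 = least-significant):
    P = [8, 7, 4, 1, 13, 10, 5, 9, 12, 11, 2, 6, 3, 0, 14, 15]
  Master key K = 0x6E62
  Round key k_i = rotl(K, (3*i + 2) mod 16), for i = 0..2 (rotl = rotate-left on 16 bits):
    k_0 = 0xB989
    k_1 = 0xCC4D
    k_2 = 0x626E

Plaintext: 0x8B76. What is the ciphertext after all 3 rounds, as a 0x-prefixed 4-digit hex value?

0xB80F

s_0 = plaintext = 0x8B76
s_1 = Round(s_0, k_0) = 0x2C6D
s_2 = Round(s_1, k_1) = 0xA195
s_3 = Round(s_2, k_2) = 0xB80F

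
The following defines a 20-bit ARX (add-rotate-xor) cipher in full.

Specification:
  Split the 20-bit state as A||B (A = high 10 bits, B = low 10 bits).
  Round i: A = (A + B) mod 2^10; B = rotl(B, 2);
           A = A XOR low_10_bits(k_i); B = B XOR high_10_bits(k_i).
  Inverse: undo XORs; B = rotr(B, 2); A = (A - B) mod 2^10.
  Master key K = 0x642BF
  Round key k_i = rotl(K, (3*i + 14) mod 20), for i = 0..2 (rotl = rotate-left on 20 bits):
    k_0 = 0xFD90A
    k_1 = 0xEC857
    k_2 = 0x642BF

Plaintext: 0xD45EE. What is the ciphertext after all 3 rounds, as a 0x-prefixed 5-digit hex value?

s_0 = plaintext = 0xD45EE
s_1 = Round(s_0, k_0) = 0x0D44F
s_2 = Round(s_1, k_1) = 0x34E8E
s_3 = Round(s_2, k_2) = 0x77BAA

0x77BAA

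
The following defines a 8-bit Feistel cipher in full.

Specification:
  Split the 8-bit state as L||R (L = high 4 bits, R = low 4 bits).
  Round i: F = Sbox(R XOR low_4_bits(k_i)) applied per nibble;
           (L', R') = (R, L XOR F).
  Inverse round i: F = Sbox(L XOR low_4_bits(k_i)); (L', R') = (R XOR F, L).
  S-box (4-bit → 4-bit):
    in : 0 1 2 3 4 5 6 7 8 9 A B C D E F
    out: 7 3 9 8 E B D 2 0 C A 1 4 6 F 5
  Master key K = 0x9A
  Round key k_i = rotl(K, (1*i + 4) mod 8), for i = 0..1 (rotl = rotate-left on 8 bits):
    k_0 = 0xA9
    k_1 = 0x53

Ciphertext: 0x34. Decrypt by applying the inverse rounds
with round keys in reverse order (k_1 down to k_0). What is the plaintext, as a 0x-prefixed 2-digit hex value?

s_0 = ciphertext = 0x34
s_1 = InvRound(s_0, k_1) = 0x33
s_2 = InvRound(s_1, k_0) = 0x93

0x93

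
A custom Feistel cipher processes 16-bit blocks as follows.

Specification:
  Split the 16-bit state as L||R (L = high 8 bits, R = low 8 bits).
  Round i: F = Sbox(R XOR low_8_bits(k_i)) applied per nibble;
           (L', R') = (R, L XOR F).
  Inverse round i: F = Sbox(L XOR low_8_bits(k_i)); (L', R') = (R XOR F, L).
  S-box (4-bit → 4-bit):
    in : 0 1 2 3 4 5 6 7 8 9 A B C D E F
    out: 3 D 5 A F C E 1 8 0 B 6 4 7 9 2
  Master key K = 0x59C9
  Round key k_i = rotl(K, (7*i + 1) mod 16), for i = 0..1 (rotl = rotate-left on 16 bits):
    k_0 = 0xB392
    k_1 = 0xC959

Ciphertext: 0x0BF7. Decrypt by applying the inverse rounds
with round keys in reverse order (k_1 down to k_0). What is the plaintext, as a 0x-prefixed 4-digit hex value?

s_0 = ciphertext = 0x0BF7
s_1 = InvRound(s_0, k_1) = 0x320B
s_2 = InvRound(s_1, k_0) = 0xB832

0xB832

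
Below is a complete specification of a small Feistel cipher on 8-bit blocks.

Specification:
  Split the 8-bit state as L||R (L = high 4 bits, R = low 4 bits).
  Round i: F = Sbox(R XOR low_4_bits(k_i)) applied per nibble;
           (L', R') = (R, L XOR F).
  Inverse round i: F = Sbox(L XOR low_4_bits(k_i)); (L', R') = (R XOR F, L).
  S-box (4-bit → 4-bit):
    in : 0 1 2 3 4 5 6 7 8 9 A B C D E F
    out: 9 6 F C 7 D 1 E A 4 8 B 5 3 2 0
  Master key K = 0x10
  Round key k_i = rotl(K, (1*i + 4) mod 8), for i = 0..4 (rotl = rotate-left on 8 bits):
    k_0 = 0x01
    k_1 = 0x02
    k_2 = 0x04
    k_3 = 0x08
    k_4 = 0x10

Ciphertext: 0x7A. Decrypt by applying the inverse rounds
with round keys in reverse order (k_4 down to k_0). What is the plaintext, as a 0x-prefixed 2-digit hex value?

0x6C

s_0 = ciphertext = 0x7A
s_1 = InvRound(s_0, k_4) = 0x47
s_2 = InvRound(s_1, k_3) = 0x24
s_3 = InvRound(s_2, k_2) = 0x52
s_4 = InvRound(s_3, k_1) = 0xC5
s_5 = InvRound(s_4, k_0) = 0x6C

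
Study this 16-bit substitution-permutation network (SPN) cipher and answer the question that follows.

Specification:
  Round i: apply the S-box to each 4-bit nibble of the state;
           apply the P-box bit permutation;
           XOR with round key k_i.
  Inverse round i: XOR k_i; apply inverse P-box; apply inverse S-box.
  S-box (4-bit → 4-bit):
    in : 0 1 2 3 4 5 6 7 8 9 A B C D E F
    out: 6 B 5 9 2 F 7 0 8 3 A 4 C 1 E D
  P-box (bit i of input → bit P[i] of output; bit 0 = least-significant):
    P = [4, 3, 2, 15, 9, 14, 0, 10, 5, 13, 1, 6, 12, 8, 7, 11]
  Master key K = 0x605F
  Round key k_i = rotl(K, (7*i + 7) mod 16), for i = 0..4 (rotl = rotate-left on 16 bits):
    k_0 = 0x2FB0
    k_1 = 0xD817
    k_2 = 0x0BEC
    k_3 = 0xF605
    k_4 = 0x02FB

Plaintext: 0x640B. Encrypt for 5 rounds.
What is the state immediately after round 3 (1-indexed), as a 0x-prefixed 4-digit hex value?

0x1E75

s_0 = plaintext = 0x640B
s_1 = Round(s_0, k_0) = 0x5E35
s_2 = Round(s_1, k_1) = 0x67C9
s_3 = Round(s_2, k_2) = 0x1E75
s_4 = Round(s_3, k_3) = 0x4F5B
s_5 = Round(s_4, k_4) = 0x459C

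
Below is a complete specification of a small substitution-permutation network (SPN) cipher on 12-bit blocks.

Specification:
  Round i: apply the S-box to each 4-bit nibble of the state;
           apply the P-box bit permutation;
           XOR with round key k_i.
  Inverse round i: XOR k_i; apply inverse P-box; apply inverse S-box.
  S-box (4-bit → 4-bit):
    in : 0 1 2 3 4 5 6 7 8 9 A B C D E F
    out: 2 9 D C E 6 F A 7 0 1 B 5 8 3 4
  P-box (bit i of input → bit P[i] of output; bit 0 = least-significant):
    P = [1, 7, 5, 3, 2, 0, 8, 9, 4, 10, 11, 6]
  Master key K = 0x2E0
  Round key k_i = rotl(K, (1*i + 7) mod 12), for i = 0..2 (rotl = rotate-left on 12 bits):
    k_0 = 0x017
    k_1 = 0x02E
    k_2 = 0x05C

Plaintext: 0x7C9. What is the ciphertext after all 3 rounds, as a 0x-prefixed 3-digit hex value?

s_0 = plaintext = 0x7C9
s_1 = Round(s_0, k_0) = 0x553
s_2 = Round(s_1, k_1) = 0xD07
s_3 = Round(s_2, k_2) = 0x095

0x095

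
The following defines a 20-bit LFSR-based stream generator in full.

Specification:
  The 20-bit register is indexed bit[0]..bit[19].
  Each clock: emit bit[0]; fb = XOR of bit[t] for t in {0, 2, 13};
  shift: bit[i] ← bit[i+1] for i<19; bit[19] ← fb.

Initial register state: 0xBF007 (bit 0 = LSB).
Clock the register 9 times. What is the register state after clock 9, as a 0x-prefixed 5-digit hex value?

reg_0 = 0xBF007
clock 1: out=1, reg = 0xDF803
clock 2: out=1, reg = 0x6FC01
clock 3: out=1, reg = 0x37E00
clock 4: out=0, reg = 0x9BF00
clock 5: out=0, reg = 0xCDF80
clock 6: out=0, reg = 0x66FC0
clock 7: out=0, reg = 0xB37E0
clock 8: out=0, reg = 0xD9BF0
clock 9: out=0, reg = 0x6CDF8

0x6CDF8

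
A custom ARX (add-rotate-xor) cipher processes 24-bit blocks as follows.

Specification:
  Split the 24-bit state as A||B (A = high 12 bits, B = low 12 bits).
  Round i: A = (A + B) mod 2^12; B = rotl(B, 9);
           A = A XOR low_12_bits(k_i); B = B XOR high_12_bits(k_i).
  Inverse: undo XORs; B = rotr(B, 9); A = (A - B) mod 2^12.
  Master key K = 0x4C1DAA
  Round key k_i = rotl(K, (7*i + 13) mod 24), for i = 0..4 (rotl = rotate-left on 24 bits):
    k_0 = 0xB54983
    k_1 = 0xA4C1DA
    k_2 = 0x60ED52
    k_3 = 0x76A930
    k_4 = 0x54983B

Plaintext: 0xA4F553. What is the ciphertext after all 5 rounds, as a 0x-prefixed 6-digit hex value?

s_0 = plaintext = 0xA4F553
s_1 = Round(s_0, k_0) = 0x621DFE
s_2 = Round(s_1, k_1) = 0x5C57F3
s_3 = Round(s_2, k_2) = 0x0EA0F0
s_4 = Round(s_3, k_3) = 0x8EA774
s_5 = Round(s_4, k_4) = 0x865DA7

0x865DA7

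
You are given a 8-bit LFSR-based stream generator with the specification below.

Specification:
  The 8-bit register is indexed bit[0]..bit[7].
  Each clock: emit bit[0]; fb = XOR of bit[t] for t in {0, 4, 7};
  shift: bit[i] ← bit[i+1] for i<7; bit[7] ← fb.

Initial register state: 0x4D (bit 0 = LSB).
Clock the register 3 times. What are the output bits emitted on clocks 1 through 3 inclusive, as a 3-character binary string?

reg_0 = 0x4D
clock 1: out=1, reg = 0xA6
clock 2: out=0, reg = 0xD3
clock 3: out=1, reg = 0xE9

101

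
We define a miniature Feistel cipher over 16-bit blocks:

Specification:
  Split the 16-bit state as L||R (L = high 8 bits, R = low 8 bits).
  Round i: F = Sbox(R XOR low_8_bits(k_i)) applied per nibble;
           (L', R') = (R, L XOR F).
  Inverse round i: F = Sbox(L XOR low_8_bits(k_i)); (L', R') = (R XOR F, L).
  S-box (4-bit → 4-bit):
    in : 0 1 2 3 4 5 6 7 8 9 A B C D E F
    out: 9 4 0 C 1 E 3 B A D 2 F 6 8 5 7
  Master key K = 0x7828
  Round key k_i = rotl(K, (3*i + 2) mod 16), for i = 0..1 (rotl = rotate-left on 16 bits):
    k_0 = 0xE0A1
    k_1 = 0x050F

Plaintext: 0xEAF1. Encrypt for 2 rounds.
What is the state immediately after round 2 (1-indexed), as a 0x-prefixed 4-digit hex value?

s_0 = plaintext = 0xEAF1
s_1 = Round(s_0, k_0) = 0xF103
s_2 = Round(s_1, k_1) = 0x0367

0x0367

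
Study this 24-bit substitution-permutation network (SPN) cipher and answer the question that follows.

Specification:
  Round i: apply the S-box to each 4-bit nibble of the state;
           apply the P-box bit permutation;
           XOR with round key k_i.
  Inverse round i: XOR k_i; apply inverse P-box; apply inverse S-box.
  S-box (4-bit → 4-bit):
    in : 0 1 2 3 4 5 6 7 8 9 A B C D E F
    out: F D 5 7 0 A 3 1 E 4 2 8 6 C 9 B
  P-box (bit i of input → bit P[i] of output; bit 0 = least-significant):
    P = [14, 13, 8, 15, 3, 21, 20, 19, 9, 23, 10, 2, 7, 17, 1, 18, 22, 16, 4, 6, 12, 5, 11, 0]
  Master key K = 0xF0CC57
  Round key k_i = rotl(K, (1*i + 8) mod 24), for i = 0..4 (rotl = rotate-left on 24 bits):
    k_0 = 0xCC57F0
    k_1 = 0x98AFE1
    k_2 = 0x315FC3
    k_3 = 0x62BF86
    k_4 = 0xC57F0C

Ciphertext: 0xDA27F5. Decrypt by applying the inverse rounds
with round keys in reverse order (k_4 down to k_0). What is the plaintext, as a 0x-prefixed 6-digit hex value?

s_0 = ciphertext = 0xDA27F5
s_1 = InvRound(s_0, k_4) = 0x08F417
s_2 = InvRound(s_1, k_3) = 0xD26752
s_3 = InvRound(s_2, k_2) = 0x136AAA
s_4 = InvRound(s_3, k_1) = 0xB5CCE1
s_5 = InvRound(s_4, k_0) = 0x13478D

0x13478D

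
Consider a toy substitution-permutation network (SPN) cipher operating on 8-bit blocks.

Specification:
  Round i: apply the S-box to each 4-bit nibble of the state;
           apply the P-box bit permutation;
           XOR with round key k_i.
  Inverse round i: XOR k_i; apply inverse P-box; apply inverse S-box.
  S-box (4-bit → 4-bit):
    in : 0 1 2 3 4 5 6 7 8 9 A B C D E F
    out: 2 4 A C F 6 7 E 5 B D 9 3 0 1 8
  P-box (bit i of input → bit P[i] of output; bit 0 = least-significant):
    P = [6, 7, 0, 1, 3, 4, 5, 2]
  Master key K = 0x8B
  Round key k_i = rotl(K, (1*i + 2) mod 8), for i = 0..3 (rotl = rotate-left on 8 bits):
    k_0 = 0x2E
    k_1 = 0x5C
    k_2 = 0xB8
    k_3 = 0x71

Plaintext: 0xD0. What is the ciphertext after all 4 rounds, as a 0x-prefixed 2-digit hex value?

s_0 = plaintext = 0xD0
s_1 = Round(s_0, k_0) = 0xAE
s_2 = Round(s_1, k_1) = 0x30
s_3 = Round(s_2, k_2) = 0x1C
s_4 = Round(s_3, k_3) = 0x91

0x91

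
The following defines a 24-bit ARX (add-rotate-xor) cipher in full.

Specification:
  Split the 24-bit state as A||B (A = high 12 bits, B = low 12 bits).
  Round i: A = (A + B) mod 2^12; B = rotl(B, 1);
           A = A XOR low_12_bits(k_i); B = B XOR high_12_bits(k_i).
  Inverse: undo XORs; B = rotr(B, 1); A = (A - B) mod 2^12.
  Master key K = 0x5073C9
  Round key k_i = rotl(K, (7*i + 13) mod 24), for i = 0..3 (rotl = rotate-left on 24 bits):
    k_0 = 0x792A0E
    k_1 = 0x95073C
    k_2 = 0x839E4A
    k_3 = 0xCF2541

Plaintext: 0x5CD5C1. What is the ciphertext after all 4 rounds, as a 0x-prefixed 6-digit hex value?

s_0 = plaintext = 0x5CD5C1
s_1 = Round(s_0, k_0) = 0x180C10
s_2 = Round(s_1, k_1) = 0xAAC171
s_3 = Round(s_2, k_2) = 0x257ADB
s_4 = Round(s_3, k_3) = 0x873945

0x873945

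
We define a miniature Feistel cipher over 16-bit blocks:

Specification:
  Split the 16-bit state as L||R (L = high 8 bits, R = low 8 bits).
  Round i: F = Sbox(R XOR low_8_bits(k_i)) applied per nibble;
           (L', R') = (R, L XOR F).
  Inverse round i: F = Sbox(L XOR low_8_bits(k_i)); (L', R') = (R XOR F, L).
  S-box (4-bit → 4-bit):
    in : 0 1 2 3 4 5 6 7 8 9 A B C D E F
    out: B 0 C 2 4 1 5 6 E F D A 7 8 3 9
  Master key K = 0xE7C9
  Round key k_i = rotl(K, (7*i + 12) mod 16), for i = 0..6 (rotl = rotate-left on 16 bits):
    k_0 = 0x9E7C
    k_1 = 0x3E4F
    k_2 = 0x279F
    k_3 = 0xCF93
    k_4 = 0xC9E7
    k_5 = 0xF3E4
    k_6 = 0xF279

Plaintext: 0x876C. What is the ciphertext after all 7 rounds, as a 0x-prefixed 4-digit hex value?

s_0 = plaintext = 0x876C
s_1 = Round(s_0, k_0) = 0x6C8C
s_2 = Round(s_1, k_1) = 0x8C1E
s_3 = Round(s_2, k_2) = 0x1E6C
s_4 = Round(s_3, k_3) = 0x6C87
s_5 = Round(s_4, k_4) = 0x8737
s_6 = Round(s_5, k_5) = 0x3705
s_7 = Round(s_6, k_6) = 0x0550

0x0550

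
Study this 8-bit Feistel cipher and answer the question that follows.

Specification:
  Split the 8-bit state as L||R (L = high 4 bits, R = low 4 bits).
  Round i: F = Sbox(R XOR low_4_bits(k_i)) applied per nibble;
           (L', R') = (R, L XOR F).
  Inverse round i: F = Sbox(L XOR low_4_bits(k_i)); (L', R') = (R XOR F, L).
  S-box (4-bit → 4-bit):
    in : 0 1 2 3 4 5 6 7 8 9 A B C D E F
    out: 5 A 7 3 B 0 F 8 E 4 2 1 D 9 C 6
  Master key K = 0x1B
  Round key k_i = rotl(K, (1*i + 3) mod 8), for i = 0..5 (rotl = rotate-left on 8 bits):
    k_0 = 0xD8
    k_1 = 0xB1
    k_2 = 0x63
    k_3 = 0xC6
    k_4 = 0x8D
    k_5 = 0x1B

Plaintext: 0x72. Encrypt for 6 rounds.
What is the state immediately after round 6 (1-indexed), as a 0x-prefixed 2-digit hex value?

0xB6

s_0 = plaintext = 0x72
s_1 = Round(s_0, k_0) = 0x25
s_2 = Round(s_1, k_1) = 0x59
s_3 = Round(s_2, k_2) = 0x97
s_4 = Round(s_3, k_3) = 0x73
s_5 = Round(s_4, k_4) = 0x3B
s_6 = Round(s_5, k_5) = 0xB6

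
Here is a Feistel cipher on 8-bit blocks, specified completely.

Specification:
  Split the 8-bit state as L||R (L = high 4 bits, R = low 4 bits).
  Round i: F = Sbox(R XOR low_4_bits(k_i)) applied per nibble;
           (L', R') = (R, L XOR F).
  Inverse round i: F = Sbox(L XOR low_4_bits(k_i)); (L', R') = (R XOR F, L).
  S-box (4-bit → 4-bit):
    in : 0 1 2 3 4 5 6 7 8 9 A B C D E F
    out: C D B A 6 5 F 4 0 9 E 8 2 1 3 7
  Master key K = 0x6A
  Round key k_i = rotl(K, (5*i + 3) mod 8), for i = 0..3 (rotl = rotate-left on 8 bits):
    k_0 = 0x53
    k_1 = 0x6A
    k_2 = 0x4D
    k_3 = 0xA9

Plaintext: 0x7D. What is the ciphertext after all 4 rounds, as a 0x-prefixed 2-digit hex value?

0xEA

s_0 = plaintext = 0x7D
s_1 = Round(s_0, k_0) = 0xD4
s_2 = Round(s_1, k_1) = 0x4E
s_3 = Round(s_2, k_2) = 0xEE
s_4 = Round(s_3, k_3) = 0xEA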